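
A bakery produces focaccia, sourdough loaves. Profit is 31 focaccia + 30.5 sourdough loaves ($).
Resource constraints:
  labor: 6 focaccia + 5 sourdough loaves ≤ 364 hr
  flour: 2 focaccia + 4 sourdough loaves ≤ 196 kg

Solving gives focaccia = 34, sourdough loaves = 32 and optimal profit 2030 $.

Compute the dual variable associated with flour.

Both labor and flour are binding at x*.
The binding rows give the dual system: 6·y_labor + 2·y_flour = 31 and 5·y_labor + 4·y_flour = 30.5.
Solving: y_labor = 4.5, y_flour = 2.
Shadow price of flour = 2.

2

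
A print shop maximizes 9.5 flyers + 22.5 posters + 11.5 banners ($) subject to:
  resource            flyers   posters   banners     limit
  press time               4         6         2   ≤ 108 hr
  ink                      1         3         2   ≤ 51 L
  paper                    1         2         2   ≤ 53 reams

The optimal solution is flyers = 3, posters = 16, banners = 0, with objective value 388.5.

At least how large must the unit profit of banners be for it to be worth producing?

13

Binding: press time and ink. Non-binding: paper (18 unused).
Since paper is not tight, its dual is 0.
From A_Bᵀ y = c: 4·y_press time + 1·y_ink = 9.5; 6·y_press time + 3·y_ink = 22.5.
→ y_press time = 1 and y_ink = 5.5.
banners enters the basis when its profit ≥ yᵀa₃ = 1·2 + 5.5·2 = 13.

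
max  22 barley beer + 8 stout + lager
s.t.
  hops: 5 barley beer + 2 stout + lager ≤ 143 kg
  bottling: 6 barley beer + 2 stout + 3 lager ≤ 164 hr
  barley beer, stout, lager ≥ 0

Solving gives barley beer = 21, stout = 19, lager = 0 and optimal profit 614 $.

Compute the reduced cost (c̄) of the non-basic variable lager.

At the optimum: hops uses 143 of 143 (binding); bottling uses 164 of 164 (binding).
From A_Bᵀ y = c: 5·y_hops + 6·y_bottling = 22; 2·y_hops + 2·y_bottling = 8.
This yields shadow prices y_hops = 2, y_bottling = 2.
Reduced cost of lager: c₃ − yᵀa₃ = 1 − (2·1 + 2·3) = 1 − 8 = -7.

-7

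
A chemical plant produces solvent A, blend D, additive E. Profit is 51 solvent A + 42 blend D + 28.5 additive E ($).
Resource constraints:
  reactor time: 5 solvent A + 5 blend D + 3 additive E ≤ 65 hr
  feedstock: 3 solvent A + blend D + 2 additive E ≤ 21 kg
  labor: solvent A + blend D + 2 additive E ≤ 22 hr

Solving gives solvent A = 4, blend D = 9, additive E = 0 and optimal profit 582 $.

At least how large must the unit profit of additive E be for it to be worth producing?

Check each constraint at x*: reactor time 65/65 (tight); feedstock 21/21 (tight); labor 13/22 (slack 9).
Since labor is not tight, its dual is 0.
Dual feasibility on the basic columns requires 5·y_reactor time + 3·y_feedstock = 51, 5·y_reactor time + 1·y_feedstock = 42.
This yields shadow prices y_reactor time = 7.5, y_feedstock = 4.5.
additive E enters the basis when its profit ≥ yᵀa₃ = 7.5·3 + 4.5·2 = 31.5.

31.5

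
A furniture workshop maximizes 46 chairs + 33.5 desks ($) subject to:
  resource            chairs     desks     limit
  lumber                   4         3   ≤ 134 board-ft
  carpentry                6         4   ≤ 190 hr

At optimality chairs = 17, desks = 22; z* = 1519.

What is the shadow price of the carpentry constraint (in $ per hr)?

Check each constraint at x*: lumber 134/134 (tight); carpentry 190/190 (tight).
Dual feasibility on the basic columns requires 4·y_lumber + 6·y_carpentry = 46, 3·y_lumber + 4·y_carpentry = 33.5.
→ y_lumber = 8.5 and y_carpentry = 2.
Shadow price of carpentry = 2.

2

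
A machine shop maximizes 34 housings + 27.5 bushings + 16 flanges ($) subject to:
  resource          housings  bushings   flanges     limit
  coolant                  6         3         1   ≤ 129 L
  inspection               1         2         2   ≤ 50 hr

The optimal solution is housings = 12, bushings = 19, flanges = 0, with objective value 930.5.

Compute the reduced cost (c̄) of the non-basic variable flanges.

Both coolant and inspection are binding at x*.
From A_Bᵀ y = c: 6·y_coolant + 1·y_inspection = 34; 3·y_coolant + 2·y_inspection = 27.5.
This yields shadow prices y_coolant = 4.5, y_inspection = 7.
Reduced cost of flanges: c₃ − yᵀa₃ = 16 − (4.5·1 + 7·2) = 16 − 18.5 = -2.5.

-2.5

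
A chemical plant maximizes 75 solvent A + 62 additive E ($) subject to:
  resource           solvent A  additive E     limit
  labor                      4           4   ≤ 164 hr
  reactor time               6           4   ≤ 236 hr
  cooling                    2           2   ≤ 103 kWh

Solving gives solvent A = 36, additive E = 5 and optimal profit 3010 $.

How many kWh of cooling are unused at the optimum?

21

cooling used = 2·36 + 2·5 = 82; slack = 103 − 82 = 21.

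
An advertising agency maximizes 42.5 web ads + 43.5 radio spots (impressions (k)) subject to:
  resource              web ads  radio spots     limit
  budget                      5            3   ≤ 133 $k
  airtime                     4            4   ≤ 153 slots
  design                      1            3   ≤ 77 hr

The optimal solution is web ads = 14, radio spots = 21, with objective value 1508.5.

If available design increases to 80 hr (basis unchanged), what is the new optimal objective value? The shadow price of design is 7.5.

Δb = 3, so new z* = 1508.5 + (7.5)·(3) = 1508.5 + 22.5 = 1531.

1531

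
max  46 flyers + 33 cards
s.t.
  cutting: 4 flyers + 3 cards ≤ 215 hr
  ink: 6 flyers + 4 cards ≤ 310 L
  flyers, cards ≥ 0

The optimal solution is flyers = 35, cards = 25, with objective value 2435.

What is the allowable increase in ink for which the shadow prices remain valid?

12.5

Binding constraints: cutting, ink. The basis is B = [[4,3],[6,4]] with det -2.
Per unit increase in ink, x* moves by d = (1.5, -2).
The basis stays optimal until cards reaches 0; allowable increase = 12.5 L.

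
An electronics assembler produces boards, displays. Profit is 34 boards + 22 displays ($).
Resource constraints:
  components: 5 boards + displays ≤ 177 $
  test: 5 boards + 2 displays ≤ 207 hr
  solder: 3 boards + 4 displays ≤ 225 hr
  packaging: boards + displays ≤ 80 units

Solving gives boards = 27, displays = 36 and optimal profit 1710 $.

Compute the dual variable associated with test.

Check each constraint at x*: components 171/177 (slack 6); test 207/207 (tight); solder 225/225 (tight); packaging 63/80 (slack 17).
By complementary slackness, y = 0 for the non-binding constraints.
The binding rows give the dual system: 5·y_test + 3·y_solder = 34 and 2·y_test + 4·y_solder = 22.
→ y_test = 5 and y_solder = 3.
Shadow price of test = 5.

5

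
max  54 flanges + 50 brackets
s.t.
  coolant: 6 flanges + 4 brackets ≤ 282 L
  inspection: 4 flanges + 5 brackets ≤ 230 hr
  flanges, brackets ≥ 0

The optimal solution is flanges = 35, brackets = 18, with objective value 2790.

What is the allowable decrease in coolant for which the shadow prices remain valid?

98

Binding constraints: coolant, inspection. The basis is B = [[6,4],[4,5]] with det 14.
Per unit decrease in coolant, x* moves by d = (-0.3571, 0.2857).
The basis stays optimal until flanges reaches 0; allowable decrease = 98 L.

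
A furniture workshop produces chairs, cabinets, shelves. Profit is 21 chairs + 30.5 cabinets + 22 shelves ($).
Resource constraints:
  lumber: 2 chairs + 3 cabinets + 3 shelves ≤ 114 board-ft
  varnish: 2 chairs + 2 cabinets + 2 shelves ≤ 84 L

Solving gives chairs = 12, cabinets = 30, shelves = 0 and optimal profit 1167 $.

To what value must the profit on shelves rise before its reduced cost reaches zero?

At the optimum: lumber uses 114 of 114 (binding); varnish uses 84 of 84 (binding).
Dual feasibility on the basic columns requires 2·y_lumber + 2·y_varnish = 21, 3·y_lumber + 2·y_varnish = 30.5.
→ y_lumber = 9.5 and y_varnish = 1.
shelves enters the basis when its profit ≥ yᵀa₃ = 9.5·3 + 1·2 = 30.5.

30.5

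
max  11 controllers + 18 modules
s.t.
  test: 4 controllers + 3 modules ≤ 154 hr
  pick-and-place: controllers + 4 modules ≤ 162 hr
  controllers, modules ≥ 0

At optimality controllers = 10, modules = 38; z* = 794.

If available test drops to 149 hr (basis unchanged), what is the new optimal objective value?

784

Check each constraint at x*: test 154/154 (tight); pick-and-place 162/162 (tight).
The binding rows give the dual system: 4·y_test + 1·y_pick-and-place = 11 and 3·y_test + 4·y_pick-and-place = 18.
Solving: y_test = 2, y_pick-and-place = 3.
Δz = y_test·Δb = 2 × (-5) = -10, so new z* = 794 − 10 = 784.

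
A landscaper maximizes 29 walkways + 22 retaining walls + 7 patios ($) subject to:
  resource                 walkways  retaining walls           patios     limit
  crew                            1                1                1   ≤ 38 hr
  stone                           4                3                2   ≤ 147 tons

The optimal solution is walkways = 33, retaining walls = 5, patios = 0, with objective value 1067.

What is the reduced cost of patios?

-8

Both crew and stone are binding at x*.
Dual feasibility on the basic columns requires 1·y_crew + 4·y_stone = 29, 1·y_crew + 3·y_stone = 22.
→ y_crew = 1 and y_stone = 7.
Reduced cost of patios: c₃ − yᵀa₃ = 7 − (1·1 + 7·2) = 7 − 15 = -8.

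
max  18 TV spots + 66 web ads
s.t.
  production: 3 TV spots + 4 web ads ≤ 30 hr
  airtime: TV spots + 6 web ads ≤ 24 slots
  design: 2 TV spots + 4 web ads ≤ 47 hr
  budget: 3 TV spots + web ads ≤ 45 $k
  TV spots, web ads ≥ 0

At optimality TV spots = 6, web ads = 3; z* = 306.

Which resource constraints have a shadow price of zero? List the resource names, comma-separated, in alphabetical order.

budget, design

production: 30/30 (binding)
airtime: 24/24 (binding)
design: 24/47 (slack 23)
budget: 21/45 (slack 24)
By complementary slackness, a constraint with positive slack has shadow price 0 → budget, design.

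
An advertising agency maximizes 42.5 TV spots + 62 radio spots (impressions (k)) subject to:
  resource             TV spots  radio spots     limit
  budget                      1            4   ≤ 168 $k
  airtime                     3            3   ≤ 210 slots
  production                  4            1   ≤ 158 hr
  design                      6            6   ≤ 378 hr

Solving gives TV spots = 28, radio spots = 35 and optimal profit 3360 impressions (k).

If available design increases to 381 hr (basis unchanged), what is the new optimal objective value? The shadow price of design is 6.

3378

Δb = 3, so new z* = 3360 + (6)·(3) = 3360 + 18 = 3378.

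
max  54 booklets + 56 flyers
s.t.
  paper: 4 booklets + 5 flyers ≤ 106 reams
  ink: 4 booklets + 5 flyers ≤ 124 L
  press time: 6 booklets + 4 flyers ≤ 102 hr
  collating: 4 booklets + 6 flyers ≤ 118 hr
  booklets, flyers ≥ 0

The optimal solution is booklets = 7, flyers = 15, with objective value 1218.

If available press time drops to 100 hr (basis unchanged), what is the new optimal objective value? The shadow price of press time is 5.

Δb = -2, so new z* = 1218 + (5)·(-2) = 1218 − 10 = 1208.

1208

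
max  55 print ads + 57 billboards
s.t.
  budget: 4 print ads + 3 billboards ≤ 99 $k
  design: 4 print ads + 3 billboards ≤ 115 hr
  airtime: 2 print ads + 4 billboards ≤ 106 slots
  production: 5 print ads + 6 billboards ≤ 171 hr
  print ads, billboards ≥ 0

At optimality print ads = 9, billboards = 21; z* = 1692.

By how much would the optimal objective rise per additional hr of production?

7

Check each constraint at x*: budget 99/99 (tight); design 99/115 (slack 16); airtime 102/106 (slack 4); production 171/171 (tight).
By complementary slackness, y = 0 for the non-binding constraints.
From A_Bᵀ y = c: 4·y_budget + 5·y_production = 55; 3·y_budget + 6·y_production = 57.
Solving: y_budget = 5, y_production = 7.
Shadow price of production = 7.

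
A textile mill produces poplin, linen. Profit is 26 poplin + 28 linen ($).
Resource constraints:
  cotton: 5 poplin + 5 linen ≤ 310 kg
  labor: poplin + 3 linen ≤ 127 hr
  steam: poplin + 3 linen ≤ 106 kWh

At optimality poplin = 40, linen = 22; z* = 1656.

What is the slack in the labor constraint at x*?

21

labor used = 1·40 + 3·22 = 106; slack = 127 − 106 = 21.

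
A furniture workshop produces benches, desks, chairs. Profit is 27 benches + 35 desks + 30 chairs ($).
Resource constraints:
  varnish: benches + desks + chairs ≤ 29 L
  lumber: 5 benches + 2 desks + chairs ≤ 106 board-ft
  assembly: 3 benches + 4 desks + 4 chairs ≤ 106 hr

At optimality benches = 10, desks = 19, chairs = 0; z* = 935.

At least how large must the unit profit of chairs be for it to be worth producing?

35

Check each constraint at x*: varnish 29/29 (tight); lumber 88/106 (slack 18); assembly 106/106 (tight).
Since lumber is not tight, its dual is 0.
Dual feasibility on the basic columns requires 1·y_varnish + 3·y_assembly = 27, 1·y_varnish + 4·y_assembly = 35.
Solving: y_varnish = 3, y_assembly = 8.
chairs enters the basis when its profit ≥ yᵀa₃ = 3·1 + 8·4 = 35.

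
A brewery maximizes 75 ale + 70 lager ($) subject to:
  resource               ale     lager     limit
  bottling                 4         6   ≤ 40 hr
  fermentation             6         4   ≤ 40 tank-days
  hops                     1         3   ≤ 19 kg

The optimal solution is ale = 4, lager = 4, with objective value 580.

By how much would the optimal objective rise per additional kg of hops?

At the optimum: bottling uses 40 of 40 (binding); fermentation uses 40 of 40 (binding); hops uses 16 of 19 (slack = 3).
By complementary slackness, y = 0 for the non-binding constraint.
Dual feasibility on the basic columns requires 4·y_bottling + 6·y_fermentation = 75, 6·y_bottling + 4·y_fermentation = 70.
Solving: y_bottling = 6, y_fermentation = 8.5.
Shadow price of hops = 0.

0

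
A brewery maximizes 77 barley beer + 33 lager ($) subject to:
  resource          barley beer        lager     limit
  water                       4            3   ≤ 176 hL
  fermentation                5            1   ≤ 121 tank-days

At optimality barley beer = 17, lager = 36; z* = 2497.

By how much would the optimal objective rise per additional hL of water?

Both water and fermentation are binding at x*.
Dual feasibility on the basic columns requires 4·y_water + 5·y_fermentation = 77, 3·y_water + 1·y_fermentation = 33.
→ y_water = 8 and y_fermentation = 9.
Shadow price of water = 8.

8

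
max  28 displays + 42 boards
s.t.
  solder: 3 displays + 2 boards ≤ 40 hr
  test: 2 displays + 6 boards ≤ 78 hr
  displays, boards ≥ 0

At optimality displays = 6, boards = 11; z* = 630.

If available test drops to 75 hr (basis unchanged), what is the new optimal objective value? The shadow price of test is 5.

Δb = -3, so new z* = 630 + (5)·(-3) = 630 − 15 = 615.

615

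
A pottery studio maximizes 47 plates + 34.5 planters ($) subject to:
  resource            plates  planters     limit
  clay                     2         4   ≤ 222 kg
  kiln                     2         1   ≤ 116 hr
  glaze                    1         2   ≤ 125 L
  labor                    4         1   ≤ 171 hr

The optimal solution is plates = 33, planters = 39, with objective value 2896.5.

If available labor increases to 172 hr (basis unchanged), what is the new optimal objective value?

At the optimum: clay uses 222 of 222 (binding); kiln uses 105 of 116 (slack = 11); glaze uses 111 of 125 (slack = 14); labor uses 171 of 171 (binding).
Slack constraints have shadow price 0 (complementary slackness).
Dual feasibility on the basic columns requires 2·y_clay + 4·y_labor = 47, 4·y_clay + 1·y_labor = 34.5.
Solving: y_clay = 6.5, y_labor = 8.5.
Δz = y_labor·Δb = 8.5 × (1) = 8.5, so new z* = 2896.5 + 8.5 = 2905.

2905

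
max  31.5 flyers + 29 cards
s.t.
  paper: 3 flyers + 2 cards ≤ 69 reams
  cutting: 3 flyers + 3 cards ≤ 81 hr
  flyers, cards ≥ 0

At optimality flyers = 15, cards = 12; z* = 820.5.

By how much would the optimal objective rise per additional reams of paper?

2.5

At the optimum: paper uses 69 of 69 (binding); cutting uses 81 of 81 (binding).
The binding rows give the dual system: 3·y_paper + 3·y_cutting = 31.5 and 2·y_paper + 3·y_cutting = 29.
→ y_paper = 2.5 and y_cutting = 8.
Shadow price of paper = 2.5.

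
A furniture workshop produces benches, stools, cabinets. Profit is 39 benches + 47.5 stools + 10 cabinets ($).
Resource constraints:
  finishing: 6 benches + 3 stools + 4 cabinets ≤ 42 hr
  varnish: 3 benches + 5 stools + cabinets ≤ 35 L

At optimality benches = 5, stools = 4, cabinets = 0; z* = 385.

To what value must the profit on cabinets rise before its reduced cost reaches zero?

18

Both finishing and varnish are binding at x*.
From A_Bᵀ y = c: 6·y_finishing + 3·y_varnish = 39; 3·y_finishing + 5·y_varnish = 47.5.
Solving: y_finishing = 2.5, y_varnish = 8.
cabinets enters the basis when its profit ≥ yᵀa₃ = 2.5·4 + 8·1 = 18.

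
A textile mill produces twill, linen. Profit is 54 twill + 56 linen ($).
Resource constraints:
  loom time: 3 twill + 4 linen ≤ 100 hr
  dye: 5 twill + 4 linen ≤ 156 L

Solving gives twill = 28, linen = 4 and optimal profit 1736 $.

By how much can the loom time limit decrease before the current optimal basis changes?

Binding constraints: loom time, dye. The basis is B = [[3,4],[5,4]] with det -8.
Per unit decrease in loom time, x* moves by d = (0.5, -0.625).
The basis stays optimal until linen reaches 0; allowable decrease = 6.4 hr.

6.4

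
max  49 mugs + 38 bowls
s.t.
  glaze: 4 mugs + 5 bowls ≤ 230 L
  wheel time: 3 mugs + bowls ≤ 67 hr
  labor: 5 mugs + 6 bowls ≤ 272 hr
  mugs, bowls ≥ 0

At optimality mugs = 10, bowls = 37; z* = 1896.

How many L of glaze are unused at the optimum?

5

glaze used = 4·10 + 5·37 = 225; slack = 230 − 225 = 5.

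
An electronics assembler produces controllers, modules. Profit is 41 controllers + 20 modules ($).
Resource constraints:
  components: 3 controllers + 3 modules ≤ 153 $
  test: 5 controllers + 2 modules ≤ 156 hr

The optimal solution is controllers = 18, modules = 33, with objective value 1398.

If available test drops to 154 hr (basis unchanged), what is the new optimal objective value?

1384

Check each constraint at x*: components 153/153 (tight); test 156/156 (tight).
The binding rows give the dual system: 3·y_components + 5·y_test = 41 and 3·y_components + 2·y_test = 20.
→ y_components = 2 and y_test = 7.
Δz = y_test·Δb = 7 × (-2) = -14, so new z* = 1398 − 14 = 1384.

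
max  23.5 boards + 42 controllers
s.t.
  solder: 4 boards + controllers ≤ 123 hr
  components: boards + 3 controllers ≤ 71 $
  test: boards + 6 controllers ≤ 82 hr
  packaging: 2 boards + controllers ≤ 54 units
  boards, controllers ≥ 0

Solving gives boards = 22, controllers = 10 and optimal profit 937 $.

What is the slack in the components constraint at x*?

19

components used = 1·22 + 3·10 = 52; slack = 71 − 52 = 19.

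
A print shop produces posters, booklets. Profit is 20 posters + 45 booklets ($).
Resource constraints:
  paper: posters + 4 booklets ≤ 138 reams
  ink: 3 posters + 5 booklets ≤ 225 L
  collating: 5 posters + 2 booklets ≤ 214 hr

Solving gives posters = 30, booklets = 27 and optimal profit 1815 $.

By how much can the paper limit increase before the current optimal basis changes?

42

Binding constraints: paper, ink. The basis is B = [[1,4],[3,5]] with det -7.
Per unit increase in paper, x* moves by d = (-0.7143, 0.4286).
The basis stays optimal until posters reaches 0; allowable increase = 42 reams.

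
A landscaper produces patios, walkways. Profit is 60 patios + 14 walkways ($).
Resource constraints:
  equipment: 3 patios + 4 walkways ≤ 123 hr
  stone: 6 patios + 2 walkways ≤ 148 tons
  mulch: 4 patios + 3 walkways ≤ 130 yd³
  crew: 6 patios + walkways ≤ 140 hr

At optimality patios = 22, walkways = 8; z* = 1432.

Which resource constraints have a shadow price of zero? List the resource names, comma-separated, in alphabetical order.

equipment, mulch

equipment: 98/123 (slack 25)
stone: 148/148 (binding)
mulch: 112/130 (slack 18)
crew: 140/140 (binding)
By complementary slackness, a constraint with positive slack has shadow price 0 → equipment, mulch.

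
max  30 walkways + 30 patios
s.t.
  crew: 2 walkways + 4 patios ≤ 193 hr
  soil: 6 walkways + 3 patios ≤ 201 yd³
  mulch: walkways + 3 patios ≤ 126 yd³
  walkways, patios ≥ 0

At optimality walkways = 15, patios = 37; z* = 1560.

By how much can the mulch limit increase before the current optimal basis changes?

12.5

Binding constraints: soil, mulch. The basis is B = [[6,3],[1,3]] with det 15.
Per unit increase in mulch, x* moves by d = (-0.2, 0.4).
The basis stays optimal until crew becomes binding; allowable increase = 12.5 yd³.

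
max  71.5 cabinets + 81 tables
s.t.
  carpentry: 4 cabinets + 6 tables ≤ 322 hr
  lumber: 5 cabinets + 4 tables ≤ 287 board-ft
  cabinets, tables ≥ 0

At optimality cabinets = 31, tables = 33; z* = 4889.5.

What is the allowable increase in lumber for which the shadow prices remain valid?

115.5

Binding constraints: carpentry, lumber. The basis is B = [[4,6],[5,4]] with det -14.
Per unit increase in lumber, x* moves by d = (0.4286, -0.2857).
The basis stays optimal until tables reaches 0; allowable increase = 115.5 board-ft.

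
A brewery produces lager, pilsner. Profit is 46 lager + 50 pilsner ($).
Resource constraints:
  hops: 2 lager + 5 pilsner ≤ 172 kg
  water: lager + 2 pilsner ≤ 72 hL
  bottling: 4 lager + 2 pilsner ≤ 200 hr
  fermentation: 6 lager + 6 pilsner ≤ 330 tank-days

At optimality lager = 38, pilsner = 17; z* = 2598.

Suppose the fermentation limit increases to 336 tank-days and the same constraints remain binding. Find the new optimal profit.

2640

At the optimum: hops uses 161 of 172 (slack = 11); water uses 72 of 72 (binding); bottling uses 186 of 200 (slack = 14); fermentation uses 330 of 330 (binding).
Since hops, bottling are not tight, their duals are 0.
From A_Bᵀ y = c: 1·y_water + 6·y_fermentation = 46; 2·y_water + 6·y_fermentation = 50.
→ y_water = 4 and y_fermentation = 7.
Δz = y_fermentation·Δb = 7 × (6) = 42, so new z* = 2598 + 42 = 2640.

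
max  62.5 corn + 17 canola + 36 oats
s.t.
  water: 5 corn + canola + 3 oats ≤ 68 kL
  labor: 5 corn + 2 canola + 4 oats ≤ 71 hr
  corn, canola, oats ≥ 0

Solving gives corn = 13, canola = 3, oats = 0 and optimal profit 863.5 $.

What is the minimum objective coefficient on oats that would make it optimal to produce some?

Both water and labor are binding at x*.
The binding rows give the dual system: 5·y_water + 5·y_labor = 62.5 and 1·y_water + 2·y_labor = 17.
Solving: y_water = 8, y_labor = 4.5.
oats enters the basis when its profit ≥ yᵀa₃ = 8·3 + 4.5·4 = 42.

42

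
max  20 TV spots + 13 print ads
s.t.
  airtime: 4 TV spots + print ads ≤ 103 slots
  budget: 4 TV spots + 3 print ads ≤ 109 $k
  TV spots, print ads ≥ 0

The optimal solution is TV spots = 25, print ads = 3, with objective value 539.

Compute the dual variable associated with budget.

Check each constraint at x*: airtime 103/103 (tight); budget 109/109 (tight).
Dual feasibility on the basic columns requires 4·y_airtime + 4·y_budget = 20, 1·y_airtime + 3·y_budget = 13.
Solving: y_airtime = 1, y_budget = 4.
Shadow price of budget = 4.

4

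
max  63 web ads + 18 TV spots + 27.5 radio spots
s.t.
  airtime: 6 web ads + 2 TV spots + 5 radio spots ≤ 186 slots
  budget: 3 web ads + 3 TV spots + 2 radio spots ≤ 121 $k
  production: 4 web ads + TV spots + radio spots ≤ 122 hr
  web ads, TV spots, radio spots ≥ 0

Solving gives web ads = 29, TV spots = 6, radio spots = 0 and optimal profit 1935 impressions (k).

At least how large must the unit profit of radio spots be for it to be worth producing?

Check each constraint at x*: airtime 186/186 (tight); budget 105/121 (slack 16); production 122/122 (tight).
Since budget is not tight, its dual is 0.
Dual feasibility on the basic columns requires 6·y_airtime + 4·y_production = 63, 2·y_airtime + 1·y_production = 18.
→ y_airtime = 4.5 and y_production = 9.
radio spots enters the basis when its profit ≥ yᵀa₃ = 4.5·5 + 9·1 = 31.5.

31.5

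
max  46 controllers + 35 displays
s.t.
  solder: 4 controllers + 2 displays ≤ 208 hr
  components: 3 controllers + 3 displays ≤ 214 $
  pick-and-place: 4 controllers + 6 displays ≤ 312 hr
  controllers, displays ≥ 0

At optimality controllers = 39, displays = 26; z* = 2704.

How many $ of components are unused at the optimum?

19

components used = 3·39 + 3·26 = 195; slack = 214 − 195 = 19.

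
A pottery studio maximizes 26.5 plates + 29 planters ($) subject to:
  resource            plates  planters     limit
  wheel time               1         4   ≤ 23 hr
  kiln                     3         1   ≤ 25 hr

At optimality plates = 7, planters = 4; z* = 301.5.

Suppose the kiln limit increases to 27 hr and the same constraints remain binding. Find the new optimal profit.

315.5

At the optimum: wheel time uses 23 of 23 (binding); kiln uses 25 of 25 (binding).
Dual feasibility on the basic columns requires 1·y_wheel time + 3·y_kiln = 26.5, 4·y_wheel time + 1·y_kiln = 29.
→ y_wheel time = 5.5 and y_kiln = 7.
Δz = y_kiln·Δb = 7 × (2) = 14, so new z* = 301.5 + 14 = 315.5.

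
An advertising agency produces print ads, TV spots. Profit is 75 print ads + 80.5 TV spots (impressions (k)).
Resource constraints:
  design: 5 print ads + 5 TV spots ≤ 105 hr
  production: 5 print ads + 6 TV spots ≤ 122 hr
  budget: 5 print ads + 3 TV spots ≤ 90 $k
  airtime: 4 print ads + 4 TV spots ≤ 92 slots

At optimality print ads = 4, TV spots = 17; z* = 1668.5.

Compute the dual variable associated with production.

5.5

Check each constraint at x*: design 105/105 (tight); production 122/122 (tight); budget 71/90 (slack 19); airtime 84/92 (slack 8).
By complementary slackness, y = 0 for the non-binding constraints.
The binding rows give the dual system: 5·y_design + 5·y_production = 75 and 5·y_design + 6·y_production = 80.5.
This yields shadow prices y_design = 9.5, y_production = 5.5.
Shadow price of production = 5.5.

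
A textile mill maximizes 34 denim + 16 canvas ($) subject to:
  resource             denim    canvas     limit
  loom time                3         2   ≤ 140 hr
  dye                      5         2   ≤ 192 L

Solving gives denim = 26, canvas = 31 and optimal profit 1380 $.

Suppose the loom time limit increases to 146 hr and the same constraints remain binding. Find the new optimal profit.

Check each constraint at x*: loom time 140/140 (tight); dye 192/192 (tight).
The binding rows give the dual system: 3·y_loom time + 5·y_dye = 34 and 2·y_loom time + 2·y_dye = 16.
Solving: y_loom time = 3, y_dye = 5.
Δz = y_loom time·Δb = 3 × (6) = 18, so new z* = 1380 + 18 = 1398.

1398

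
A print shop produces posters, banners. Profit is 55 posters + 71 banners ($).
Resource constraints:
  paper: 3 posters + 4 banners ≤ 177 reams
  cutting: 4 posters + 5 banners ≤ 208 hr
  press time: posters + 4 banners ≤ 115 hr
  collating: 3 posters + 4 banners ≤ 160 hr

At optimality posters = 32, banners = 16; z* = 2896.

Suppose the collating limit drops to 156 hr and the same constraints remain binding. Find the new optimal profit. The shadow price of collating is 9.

2860

Δb = -4, so new z* = 2896 + (9)·(-4) = 2896 − 36 = 2860.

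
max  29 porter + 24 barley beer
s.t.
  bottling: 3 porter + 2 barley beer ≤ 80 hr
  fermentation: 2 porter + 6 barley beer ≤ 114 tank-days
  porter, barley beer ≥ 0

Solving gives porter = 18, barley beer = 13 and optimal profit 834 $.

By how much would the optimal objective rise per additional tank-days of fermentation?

Check each constraint at x*: bottling 80/80 (tight); fermentation 114/114 (tight).
From A_Bᵀ y = c: 3·y_bottling + 2·y_fermentation = 29; 2·y_bottling + 6·y_fermentation = 24.
→ y_bottling = 9 and y_fermentation = 1.
Shadow price of fermentation = 1.

1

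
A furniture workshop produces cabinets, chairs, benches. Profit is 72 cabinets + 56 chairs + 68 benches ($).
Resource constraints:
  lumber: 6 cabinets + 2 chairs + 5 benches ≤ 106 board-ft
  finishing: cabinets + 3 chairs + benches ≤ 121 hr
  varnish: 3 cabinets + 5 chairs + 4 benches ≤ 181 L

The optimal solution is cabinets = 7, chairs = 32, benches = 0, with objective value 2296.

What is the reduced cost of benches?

-4

At the optimum: lumber uses 106 of 106 (binding); finishing uses 103 of 121 (slack = 18); varnish uses 181 of 181 (binding).
By complementary slackness, y = 0 for the non-binding constraint.
From A_Bᵀ y = c: 6·y_lumber + 3·y_varnish = 72; 2·y_lumber + 5·y_varnish = 56.
→ y_lumber = 8 and y_varnish = 8.
Reduced cost of benches: c₃ − yᵀa₃ = 68 − (8·5 + 8·4) = 68 − 72 = -4.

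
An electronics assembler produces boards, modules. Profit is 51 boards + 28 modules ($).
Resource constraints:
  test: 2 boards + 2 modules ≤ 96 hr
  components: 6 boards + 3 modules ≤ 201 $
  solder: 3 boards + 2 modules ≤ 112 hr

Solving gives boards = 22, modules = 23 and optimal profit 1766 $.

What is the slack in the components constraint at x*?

components used = 6·22 + 3·23 = 201; slack = 201 − 201 = 0.

0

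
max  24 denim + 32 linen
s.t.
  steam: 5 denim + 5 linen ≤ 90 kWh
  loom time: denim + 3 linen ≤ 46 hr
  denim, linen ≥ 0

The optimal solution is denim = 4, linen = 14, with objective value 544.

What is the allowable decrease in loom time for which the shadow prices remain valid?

28

Binding constraints: steam, loom time. The basis is B = [[5,5],[1,3]] with det 10.
Per unit decrease in loom time, x* moves by d = (0.5, -0.5).
The basis stays optimal until linen reaches 0; allowable decrease = 28 hr.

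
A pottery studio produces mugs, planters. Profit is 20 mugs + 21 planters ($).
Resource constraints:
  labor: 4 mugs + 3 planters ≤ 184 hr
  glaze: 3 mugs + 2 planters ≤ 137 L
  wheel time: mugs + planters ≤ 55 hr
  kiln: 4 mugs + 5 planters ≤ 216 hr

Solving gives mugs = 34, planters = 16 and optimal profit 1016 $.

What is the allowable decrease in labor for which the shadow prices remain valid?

54.4

Binding constraints: labor, kiln. The basis is B = [[4,3],[4,5]] with det 8.
Per unit decrease in labor, x* moves by d = (-0.625, 0.5).
The basis stays optimal until mugs reaches 0; allowable decrease = 54.4 hr.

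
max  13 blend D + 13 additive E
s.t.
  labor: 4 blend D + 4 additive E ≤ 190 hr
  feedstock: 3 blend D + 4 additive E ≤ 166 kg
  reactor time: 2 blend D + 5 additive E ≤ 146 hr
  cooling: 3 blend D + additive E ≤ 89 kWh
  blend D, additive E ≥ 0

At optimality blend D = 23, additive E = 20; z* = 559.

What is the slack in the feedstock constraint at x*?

feedstock used = 3·23 + 4·20 = 149; slack = 166 − 149 = 17.

17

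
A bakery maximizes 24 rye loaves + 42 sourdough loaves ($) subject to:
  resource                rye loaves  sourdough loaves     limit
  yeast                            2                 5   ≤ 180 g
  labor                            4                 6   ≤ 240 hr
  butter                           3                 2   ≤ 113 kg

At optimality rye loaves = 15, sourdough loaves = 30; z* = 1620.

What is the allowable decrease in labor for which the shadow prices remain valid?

24

Binding constraints: yeast, labor. The basis is B = [[2,5],[4,6]] with det -8.
Per unit decrease in labor, x* moves by d = (-0.625, 0.25).
The basis stays optimal until rye loaves reaches 0; allowable decrease = 24 hr.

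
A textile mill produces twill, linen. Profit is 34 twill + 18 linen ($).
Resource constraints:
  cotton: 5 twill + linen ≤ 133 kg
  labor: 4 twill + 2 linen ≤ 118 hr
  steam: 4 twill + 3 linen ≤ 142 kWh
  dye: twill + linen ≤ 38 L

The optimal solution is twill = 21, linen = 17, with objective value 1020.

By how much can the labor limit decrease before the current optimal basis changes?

Binding constraints: labor, dye. The basis is B = [[4,2],[1,1]] with det 2.
Per unit decrease in labor, x* moves by d = (-0.5, 0.5).
The basis stays optimal until twill reaches 0; allowable decrease = 42 hr.

42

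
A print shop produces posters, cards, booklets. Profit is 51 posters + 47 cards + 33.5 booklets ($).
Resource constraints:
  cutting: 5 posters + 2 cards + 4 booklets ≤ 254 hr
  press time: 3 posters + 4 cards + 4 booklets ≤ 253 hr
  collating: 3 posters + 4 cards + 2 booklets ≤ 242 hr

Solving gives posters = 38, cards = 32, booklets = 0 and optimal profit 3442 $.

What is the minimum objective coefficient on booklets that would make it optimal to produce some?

37

Binding: cutting and collating. Non-binding: press time (11 unused).
By complementary slackness, y = 0 for the non-binding constraint.
The binding rows give the dual system: 5·y_cutting + 3·y_collating = 51 and 2·y_cutting + 4·y_collating = 47.
Solving: y_cutting = 4.5, y_collating = 9.5.
booklets enters the basis when its profit ≥ yᵀa₃ = 4.5·4 + 9.5·2 = 37.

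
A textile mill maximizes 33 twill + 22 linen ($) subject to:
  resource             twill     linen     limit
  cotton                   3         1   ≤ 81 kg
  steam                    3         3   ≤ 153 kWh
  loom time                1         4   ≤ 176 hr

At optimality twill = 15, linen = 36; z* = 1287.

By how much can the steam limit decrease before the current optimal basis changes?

Binding constraints: cotton, steam. The basis is B = [[3,1],[3,3]] with det 6.
Per unit decrease in steam, x* moves by d = (0.1667, -0.5).
The basis stays optimal until linen reaches 0; allowable decrease = 72 kWh.

72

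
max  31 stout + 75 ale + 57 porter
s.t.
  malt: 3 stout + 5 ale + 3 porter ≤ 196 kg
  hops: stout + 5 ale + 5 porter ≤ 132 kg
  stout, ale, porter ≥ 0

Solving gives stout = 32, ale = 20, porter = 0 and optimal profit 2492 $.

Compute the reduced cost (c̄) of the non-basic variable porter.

At the optimum: malt uses 196 of 196 (binding); hops uses 132 of 132 (binding).
Dual feasibility on the basic columns requires 3·y_malt + 1·y_hops = 31, 5·y_malt + 5·y_hops = 75.
→ y_malt = 8 and y_hops = 7.
Reduced cost of porter: c₃ − yᵀa₃ = 57 − (8·3 + 7·5) = 57 − 59 = -2.

-2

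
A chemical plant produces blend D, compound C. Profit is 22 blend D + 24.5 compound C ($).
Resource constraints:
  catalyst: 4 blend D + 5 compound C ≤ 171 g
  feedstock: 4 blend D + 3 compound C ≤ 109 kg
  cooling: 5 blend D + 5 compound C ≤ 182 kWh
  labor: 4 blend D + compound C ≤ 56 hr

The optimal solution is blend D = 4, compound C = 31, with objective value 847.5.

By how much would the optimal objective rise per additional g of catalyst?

Binding: catalyst and feedstock. Non-binding: cooling (7 unused), labor (9 unused).
By complementary slackness, y = 0 for the non-binding constraints.
Dual feasibility on the basic columns requires 4·y_catalyst + 4·y_feedstock = 22, 5·y_catalyst + 3·y_feedstock = 24.5.
This yields shadow prices y_catalyst = 4, y_feedstock = 1.5.
Shadow price of catalyst = 4.

4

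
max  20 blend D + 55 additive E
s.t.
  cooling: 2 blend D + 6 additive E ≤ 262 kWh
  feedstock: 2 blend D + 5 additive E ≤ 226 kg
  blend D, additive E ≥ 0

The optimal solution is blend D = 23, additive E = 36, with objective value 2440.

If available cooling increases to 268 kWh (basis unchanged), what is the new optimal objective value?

Check each constraint at x*: cooling 262/262 (tight); feedstock 226/226 (tight).
The binding rows give the dual system: 2·y_cooling + 2·y_feedstock = 20 and 6·y_cooling + 5·y_feedstock = 55.
Solving: y_cooling = 5, y_feedstock = 5.
Δz = y_cooling·Δb = 5 × (6) = 30, so new z* = 2440 + 30 = 2470.

2470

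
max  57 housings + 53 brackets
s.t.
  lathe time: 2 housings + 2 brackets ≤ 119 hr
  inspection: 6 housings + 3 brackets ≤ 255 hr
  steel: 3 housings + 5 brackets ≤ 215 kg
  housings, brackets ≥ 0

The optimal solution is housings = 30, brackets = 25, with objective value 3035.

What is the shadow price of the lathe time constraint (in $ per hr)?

0

At the optimum: lathe time uses 110 of 119 (slack = 9); inspection uses 255 of 255 (binding); steel uses 215 of 215 (binding).
By complementary slackness, y = 0 for the non-binding constraint.
Dual feasibility on the basic columns requires 6·y_inspection + 3·y_steel = 57, 3·y_inspection + 5·y_steel = 53.
This yields shadow prices y_inspection = 6, y_steel = 7.
Shadow price of lathe time = 0.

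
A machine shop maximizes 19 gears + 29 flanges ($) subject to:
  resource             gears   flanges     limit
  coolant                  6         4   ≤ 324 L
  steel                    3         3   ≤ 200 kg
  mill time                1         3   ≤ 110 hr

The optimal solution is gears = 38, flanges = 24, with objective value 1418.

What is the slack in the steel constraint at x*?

14

steel used = 3·38 + 3·24 = 186; slack = 200 − 186 = 14.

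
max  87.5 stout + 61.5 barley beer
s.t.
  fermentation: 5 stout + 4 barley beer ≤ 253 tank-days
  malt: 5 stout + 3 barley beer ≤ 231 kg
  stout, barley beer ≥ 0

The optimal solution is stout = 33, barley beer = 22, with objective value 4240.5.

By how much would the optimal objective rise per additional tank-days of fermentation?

9

Both fermentation and malt are binding at x*.
The binding rows give the dual system: 5·y_fermentation + 5·y_malt = 87.5 and 4·y_fermentation + 3·y_malt = 61.5.
Solving: y_fermentation = 9, y_malt = 8.5.
Shadow price of fermentation = 9.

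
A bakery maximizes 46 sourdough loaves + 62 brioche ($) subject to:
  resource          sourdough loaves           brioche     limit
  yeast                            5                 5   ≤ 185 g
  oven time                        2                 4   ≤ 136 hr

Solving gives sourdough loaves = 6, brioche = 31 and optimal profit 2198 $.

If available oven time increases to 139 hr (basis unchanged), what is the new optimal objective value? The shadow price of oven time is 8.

2222

Δb = 3, so new z* = 2198 + (8)·(3) = 2198 + 24 = 2222.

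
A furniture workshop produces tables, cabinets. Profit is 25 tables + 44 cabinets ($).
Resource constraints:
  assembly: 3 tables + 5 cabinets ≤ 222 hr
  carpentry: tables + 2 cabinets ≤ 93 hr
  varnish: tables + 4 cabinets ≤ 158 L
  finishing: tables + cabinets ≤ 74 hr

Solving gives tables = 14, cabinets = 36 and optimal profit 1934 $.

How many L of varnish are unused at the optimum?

0

varnish used = 1·14 + 4·36 = 158; slack = 158 − 158 = 0.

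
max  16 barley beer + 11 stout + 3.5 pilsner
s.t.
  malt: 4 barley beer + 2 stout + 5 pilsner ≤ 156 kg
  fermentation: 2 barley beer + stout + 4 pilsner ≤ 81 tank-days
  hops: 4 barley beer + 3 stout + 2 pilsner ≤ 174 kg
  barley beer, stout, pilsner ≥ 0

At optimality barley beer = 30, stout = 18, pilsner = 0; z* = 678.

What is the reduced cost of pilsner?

At the optimum: malt uses 156 of 156 (binding); fermentation uses 78 of 81 (slack = 3); hops uses 174 of 174 (binding).
Since fermentation is not tight, its dual is 0.
The binding rows give the dual system: 4·y_malt + 4·y_hops = 16 and 2·y_malt + 3·y_hops = 11.
This yields shadow prices y_malt = 1, y_hops = 3.
Reduced cost of pilsner: c₃ − yᵀa₃ = 3.5 − (1·5 + 3·2) = 3.5 − 11 = -7.5.

-7.5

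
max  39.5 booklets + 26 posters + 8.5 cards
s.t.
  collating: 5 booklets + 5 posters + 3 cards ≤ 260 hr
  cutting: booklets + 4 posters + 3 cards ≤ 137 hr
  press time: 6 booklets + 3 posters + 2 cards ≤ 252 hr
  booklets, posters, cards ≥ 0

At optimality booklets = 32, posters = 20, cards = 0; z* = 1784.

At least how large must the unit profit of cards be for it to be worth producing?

Binding: collating and press time. Non-binding: cutting (25 unused).
By complementary slackness, y = 0 for the non-binding constraint.
The binding rows give the dual system: 5·y_collating + 6·y_press time = 39.5 and 5·y_collating + 3·y_press time = 26.
→ y_collating = 2.5 and y_press time = 4.5.
cards enters the basis when its profit ≥ yᵀa₃ = 2.5·3 + 4.5·2 = 16.5.

16.5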